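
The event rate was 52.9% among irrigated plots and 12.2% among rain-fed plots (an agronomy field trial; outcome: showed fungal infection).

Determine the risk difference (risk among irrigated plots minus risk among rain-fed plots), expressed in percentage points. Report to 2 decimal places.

risk difference = 0.5290 − 0.1220 = 0.4070 → 40.70 percentage points

RD: 40.70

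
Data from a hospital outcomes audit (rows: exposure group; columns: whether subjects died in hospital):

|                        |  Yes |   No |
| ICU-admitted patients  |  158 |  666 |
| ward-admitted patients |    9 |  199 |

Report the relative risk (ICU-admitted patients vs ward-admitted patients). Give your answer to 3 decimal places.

risk, ICU-admitted patients = 158/824 = 0.19175
risk, ward-admitted patients = 9/208 = 0.04327
RR = 0.19175 / 0.04327 = 4.431

RR ≈ 4.431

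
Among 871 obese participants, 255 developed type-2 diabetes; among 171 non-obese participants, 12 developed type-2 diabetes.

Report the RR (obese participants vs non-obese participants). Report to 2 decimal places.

4.17

risk, obese participants = 255/871 = 0.2928
risk, non-obese participants = 12/171 = 0.0702
RR = 0.2928 / 0.0702 = 4.17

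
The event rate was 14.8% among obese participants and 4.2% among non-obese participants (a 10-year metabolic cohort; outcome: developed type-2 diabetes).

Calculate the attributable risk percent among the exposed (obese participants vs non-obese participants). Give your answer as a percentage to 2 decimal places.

AR% = (0.14800 − 0.04200) / 0.14800 = 0.7162 → 71.62%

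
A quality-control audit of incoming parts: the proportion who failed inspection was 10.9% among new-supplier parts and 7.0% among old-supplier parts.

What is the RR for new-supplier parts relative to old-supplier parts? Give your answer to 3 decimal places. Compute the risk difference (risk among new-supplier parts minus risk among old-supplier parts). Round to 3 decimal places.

RR = 1.557; RD = 0.039

RR = 0.1090 / 0.0700 = 1.557
risk difference = 0.1090 − 0.0700 = 0.039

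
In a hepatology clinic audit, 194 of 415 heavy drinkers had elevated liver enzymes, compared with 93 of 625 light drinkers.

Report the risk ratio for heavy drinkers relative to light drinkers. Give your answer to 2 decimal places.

risk, heavy drinkers = 194/415 = 0.4675
risk, light drinkers = 93/625 = 0.1488
RR = 0.4675 / 0.1488 = 3.14

3.14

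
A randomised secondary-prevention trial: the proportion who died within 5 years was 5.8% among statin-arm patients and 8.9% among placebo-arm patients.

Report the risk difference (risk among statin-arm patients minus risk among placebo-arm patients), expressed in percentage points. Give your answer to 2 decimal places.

-3.10

risk difference = 0.0580 − 0.0890 = -0.0310 → -3.10 percentage points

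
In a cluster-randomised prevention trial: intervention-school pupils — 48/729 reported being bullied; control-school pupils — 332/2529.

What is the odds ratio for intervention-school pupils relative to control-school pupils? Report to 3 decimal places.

OR = (48 × 2197) / (681 × 332) = 105456/226092 ≈ 0.466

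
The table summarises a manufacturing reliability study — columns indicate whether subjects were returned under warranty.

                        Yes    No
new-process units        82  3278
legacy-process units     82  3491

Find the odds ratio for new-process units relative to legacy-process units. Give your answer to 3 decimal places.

OR = (82 × 3491) / (3278 × 82) = 286262/268796 ≈ 1.065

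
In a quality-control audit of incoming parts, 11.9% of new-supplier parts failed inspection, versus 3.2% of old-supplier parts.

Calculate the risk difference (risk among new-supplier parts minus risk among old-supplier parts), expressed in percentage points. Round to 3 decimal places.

RD: 8.700

risk difference = 0.11900 − 0.03200 = 0.08700 → 8.700 percentage points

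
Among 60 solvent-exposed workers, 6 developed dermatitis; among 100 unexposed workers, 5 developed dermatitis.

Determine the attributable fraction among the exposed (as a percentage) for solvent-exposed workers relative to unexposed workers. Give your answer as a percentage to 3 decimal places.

50.000%

risk, solvent-exposed workers = 6/60 = 0.1000
risk, unexposed workers = 5/100 = 0.0500
AR% = (0.1000 − 0.0500) / 0.1000 = 0.5000 → 50.000%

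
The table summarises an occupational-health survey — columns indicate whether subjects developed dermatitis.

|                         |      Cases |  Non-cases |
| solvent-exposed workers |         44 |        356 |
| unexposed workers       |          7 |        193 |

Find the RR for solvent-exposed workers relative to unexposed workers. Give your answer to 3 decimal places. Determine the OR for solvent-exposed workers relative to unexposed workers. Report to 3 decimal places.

RR = 3.143; OR = 3.408

risk, solvent-exposed workers = 44/400 = 0.11000
risk, unexposed workers = 7/200 = 0.03500
RR = 0.11000 / 0.03500 = 3.143
odds, solvent-exposed workers = 44/356 = 0.12360
odds, unexposed workers = 7/193 = 0.03627
OR = 0.12360 / 0.03627 = 3.408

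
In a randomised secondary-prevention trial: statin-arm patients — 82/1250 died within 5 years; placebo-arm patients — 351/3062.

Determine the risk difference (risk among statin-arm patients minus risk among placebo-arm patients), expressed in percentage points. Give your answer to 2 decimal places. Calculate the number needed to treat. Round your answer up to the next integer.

RD = -4.90; NNT = 21

risk, statin-arm patients = 82/1250 = 0.0656
risk, placebo-arm patients = 351/3062 = 0.1146
risk difference = 0.0656 − 0.1146 = -0.0490 → -4.90 percentage points
absolute risk difference = 0.049031
1 / 0.049031 = 20.395 → round up → 21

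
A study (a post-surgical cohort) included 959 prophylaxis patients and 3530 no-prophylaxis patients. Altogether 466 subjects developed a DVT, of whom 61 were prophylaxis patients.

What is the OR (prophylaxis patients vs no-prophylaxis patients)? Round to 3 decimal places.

prophylaxis patients without the outcome: 959 − 61 = 898
no-prophylaxis patients with the outcome: 466 − 61 = 405
no-prophylaxis patients without the outcome: 3530 − 405 = 3125
OR = (61 × 3125) / (898 × 405) = 190625/363690 ≈ 0.524

OR: 0.524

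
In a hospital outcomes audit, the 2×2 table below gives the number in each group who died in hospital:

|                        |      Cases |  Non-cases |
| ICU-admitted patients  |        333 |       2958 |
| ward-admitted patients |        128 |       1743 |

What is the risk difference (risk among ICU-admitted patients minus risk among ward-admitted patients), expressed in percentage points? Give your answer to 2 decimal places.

RD = 3.28

risk, ICU-admitted patients = 333/3291 = 0.1012
risk, ward-admitted patients = 128/1871 = 0.0684
risk difference = 0.1012 − 0.0684 = 0.0328 → 3.28 percentage points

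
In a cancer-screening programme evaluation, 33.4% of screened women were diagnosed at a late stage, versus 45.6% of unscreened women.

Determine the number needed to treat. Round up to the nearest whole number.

absolute risk difference = 0.122000
1 / 0.122000 = 8.197 → round up → 9

NNT = 9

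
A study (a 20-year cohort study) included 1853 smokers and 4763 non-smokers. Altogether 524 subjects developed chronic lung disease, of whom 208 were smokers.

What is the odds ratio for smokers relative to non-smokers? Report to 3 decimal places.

smokers without the outcome: 1853 − 208 = 1645
non-smokers with the outcome: 524 − 208 = 316
non-smokers without the outcome: 4763 − 316 = 4447
OR = (208 × 4447) / (1645 × 316) = 924976/519820 ≈ 1.779

OR ≈ 1.779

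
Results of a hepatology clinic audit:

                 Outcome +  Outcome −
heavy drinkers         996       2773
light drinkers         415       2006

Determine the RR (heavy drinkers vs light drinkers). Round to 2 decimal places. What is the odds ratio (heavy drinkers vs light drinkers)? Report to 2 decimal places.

RR = 1.54; OR = 1.74

risk, heavy drinkers = 996/3769 = 0.2643
risk, light drinkers = 415/2421 = 0.1714
RR = 0.2643 / 0.1714 = 1.54
OR = (996 × 2006) / (2773 × 415) = 1997976/1150795 ≈ 1.74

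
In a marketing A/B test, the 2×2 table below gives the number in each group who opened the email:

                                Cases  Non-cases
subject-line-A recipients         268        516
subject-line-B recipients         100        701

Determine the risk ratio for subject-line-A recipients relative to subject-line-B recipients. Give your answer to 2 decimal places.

risk, subject-line-A recipients = 268/784 = 0.3418
risk, subject-line-B recipients = 100/801 = 0.1248
RR = 0.3418 / 0.1248 = 2.74

2.74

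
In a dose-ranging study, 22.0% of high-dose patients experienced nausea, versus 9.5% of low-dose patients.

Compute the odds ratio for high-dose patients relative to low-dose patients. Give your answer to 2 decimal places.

OR = 2.69

odds, high-dose patients = 0.2200/0.7800 = 0.2821
odds, low-dose patients = 0.0950/0.9050 = 0.1050
OR = 0.2821 / 0.1050 = 2.69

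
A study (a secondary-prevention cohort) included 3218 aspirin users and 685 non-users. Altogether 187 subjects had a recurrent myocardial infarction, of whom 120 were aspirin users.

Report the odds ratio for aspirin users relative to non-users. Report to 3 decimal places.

OR: 0.357

aspirin users without the outcome: 3218 − 120 = 3098
non-users with the outcome: 187 − 120 = 67
non-users without the outcome: 685 − 67 = 618
OR = (120 × 618) / (3098 × 67) = 74160/207566 ≈ 0.357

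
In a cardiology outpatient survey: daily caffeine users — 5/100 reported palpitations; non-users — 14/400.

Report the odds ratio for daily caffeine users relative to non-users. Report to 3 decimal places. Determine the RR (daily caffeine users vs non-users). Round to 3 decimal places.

OR = (5 × 386) / (95 × 14) = 1930/1330 ≈ 1.451
risk, daily caffeine users = 5/100 = 0.05000
risk, non-users = 14/400 = 0.03500
RR = 0.05000 / 0.03500 = 1.429

OR = 1.451; RR = 1.429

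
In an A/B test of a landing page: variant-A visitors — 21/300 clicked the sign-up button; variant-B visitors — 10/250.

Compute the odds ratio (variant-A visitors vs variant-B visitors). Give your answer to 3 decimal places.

OR = (21 × 240) / (279 × 10) = 5040/2790 ≈ 1.806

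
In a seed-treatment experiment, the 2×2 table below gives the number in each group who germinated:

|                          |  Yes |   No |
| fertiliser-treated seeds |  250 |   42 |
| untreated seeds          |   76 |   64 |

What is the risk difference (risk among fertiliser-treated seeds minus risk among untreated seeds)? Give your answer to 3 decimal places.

risk, fertiliser-treated seeds = 250/292 = 0.8562
risk, untreated seeds = 76/140 = 0.5429
risk difference = 0.8562 − 0.5429 = 0.313

0.313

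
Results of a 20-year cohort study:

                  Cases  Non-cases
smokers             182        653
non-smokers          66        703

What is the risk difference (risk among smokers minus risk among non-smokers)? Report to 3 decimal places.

RD ≈ 0.132

risk, smokers = 182/835 = 0.2180
risk, non-smokers = 66/769 = 0.0858
risk difference = 0.2180 − 0.0858 = 0.132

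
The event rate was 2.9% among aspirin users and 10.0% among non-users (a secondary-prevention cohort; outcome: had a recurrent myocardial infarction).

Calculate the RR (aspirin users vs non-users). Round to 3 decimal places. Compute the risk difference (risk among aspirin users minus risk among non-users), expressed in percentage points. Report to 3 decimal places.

RR = 0.290; RD = -7.100

RR = 0.02900 / 0.10000 = 0.290
risk difference = 0.02900 − 0.10000 = -0.07100 → -7.100 percentage points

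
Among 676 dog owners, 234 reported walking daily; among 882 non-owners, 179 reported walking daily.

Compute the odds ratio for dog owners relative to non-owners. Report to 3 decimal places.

OR: 2.079

odds, dog owners = 234/442 = 0.5294
odds, non-owners = 179/703 = 0.2546
OR = 0.5294 / 0.2546 = 2.079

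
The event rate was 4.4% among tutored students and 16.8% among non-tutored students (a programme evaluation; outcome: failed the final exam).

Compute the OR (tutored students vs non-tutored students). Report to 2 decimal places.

odds, tutored students = 0.04400/0.95600 = 0.04603
odds, non-tutored students = 0.16800/0.83200 = 0.20192
OR = 0.04603 / 0.20192 = 0.23

0.23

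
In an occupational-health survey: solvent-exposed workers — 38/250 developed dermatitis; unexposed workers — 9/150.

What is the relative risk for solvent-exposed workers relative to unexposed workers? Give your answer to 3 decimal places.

risk, solvent-exposed workers = 38/250 = 0.1520
risk, unexposed workers = 9/150 = 0.0600
RR = 0.1520 / 0.0600 = 2.533

2.533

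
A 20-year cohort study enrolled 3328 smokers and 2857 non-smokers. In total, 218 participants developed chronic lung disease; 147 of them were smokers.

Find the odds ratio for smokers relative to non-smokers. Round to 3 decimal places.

OR = 1.813

smokers without the outcome: 3328 − 147 = 3181
non-smokers with the outcome: 218 − 147 = 71
non-smokers without the outcome: 2857 − 71 = 2786
OR = (147 × 2786) / (3181 × 71) = 409542/225851 ≈ 1.813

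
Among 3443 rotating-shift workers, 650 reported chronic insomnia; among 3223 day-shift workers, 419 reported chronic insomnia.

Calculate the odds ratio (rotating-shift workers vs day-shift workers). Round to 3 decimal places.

OR = (650 × 2804) / (2793 × 419) = 1822600/1170267 ≈ 1.557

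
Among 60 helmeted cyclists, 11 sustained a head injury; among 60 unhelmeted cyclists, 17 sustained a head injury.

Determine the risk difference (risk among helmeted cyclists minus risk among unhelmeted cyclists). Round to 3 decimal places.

risk, helmeted cyclists = 11/60 = 0.1833
risk, unhelmeted cyclists = 17/60 = 0.2833
risk difference = 0.1833 − 0.2833 = -0.100

-0.100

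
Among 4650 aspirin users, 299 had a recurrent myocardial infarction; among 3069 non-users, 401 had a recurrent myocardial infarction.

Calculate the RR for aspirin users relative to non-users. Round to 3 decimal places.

RR = 0.492

risk, aspirin users = 299/4650 = 0.0643
risk, non-users = 401/3069 = 0.1307
RR = 0.0643 / 0.1307 = 0.492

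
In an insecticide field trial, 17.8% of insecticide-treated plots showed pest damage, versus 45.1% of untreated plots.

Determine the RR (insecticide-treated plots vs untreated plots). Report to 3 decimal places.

RR = 0.1780 / 0.4510 = 0.395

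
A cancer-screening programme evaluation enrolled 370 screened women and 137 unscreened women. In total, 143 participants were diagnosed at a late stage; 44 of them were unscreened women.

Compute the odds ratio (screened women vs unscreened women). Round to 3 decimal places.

0.772

screened women with the outcome: 143 − 44 = 99
screened women without the outcome: 370 − 99 = 271
unscreened women without the outcome: 137 − 44 = 93
odds, screened women = 99/271 = 0.3653
odds, unscreened women = 44/93 = 0.4731
OR = 0.3653 / 0.4731 = 0.772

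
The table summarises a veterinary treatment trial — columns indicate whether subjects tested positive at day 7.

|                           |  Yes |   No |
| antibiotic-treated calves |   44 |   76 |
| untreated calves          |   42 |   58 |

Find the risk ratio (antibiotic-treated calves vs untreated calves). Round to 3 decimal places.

risk, antibiotic-treated calves = 44/120 = 0.3667
risk, untreated calves = 42/100 = 0.4200
RR = 0.3667 / 0.4200 = 0.873

0.873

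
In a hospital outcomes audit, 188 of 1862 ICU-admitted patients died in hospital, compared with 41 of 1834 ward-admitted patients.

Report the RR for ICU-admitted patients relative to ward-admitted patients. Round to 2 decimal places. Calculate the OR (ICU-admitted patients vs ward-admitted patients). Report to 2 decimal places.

RR = 4.52; OR = 4.91

risk, ICU-admitted patients = 188/1862 = 0.10097
risk, ward-admitted patients = 41/1834 = 0.02236
RR = 0.10097 / 0.02236 = 4.52
odds, ICU-admitted patients = 188/1674 = 0.11231
odds, ward-admitted patients = 41/1793 = 0.02287
OR = 0.11231 / 0.02287 = 4.91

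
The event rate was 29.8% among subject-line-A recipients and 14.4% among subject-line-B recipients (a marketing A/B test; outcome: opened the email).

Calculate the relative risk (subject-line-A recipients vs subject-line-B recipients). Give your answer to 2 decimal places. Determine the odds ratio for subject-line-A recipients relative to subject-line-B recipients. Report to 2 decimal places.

RR = 2.07; OR = 2.52

RR = 0.2980 / 0.1440 = 2.07
odds, subject-line-A recipients = 0.2980/0.7020 = 0.4245
odds, subject-line-B recipients = 0.1440/0.8560 = 0.1682
OR = 0.4245 / 0.1682 = 2.52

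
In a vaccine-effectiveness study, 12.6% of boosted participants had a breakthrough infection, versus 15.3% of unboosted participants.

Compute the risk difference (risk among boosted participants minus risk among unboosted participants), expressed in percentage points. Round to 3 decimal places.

risk difference = 0.1260 − 0.1530 = -0.0270 → -2.700 percentage points

-2.700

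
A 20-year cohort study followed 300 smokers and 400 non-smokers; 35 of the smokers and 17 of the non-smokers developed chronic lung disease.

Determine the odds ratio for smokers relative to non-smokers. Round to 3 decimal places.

OR = (35 × 383) / (265 × 17) = 13405/4505 ≈ 2.976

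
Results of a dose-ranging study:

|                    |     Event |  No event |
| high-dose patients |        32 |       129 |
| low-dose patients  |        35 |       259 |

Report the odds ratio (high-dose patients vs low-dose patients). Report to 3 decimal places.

OR = (32 × 259) / (129 × 35) = 8288/4515 ≈ 1.836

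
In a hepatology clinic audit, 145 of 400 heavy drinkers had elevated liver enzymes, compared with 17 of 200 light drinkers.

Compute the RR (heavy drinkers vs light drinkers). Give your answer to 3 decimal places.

risk, heavy drinkers = 145/400 = 0.3625
risk, light drinkers = 17/200 = 0.0850
RR = 0.3625 / 0.0850 = 4.265

RR = 4.265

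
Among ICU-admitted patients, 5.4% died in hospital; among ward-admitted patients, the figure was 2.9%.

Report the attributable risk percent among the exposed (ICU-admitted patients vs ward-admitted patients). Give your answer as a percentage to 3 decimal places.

AR% = (0.05400 − 0.02900) / 0.05400 = 0.4630 → 46.296%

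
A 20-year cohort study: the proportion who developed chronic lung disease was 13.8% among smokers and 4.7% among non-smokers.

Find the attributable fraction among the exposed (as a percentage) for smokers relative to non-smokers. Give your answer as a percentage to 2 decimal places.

AR% = (0.13800 − 0.04700) / 0.13800 = 0.6594 → 65.94%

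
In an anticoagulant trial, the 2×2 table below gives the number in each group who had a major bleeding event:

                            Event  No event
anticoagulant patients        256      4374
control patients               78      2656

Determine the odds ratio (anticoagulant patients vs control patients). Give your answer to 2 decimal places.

1.99

odds, anticoagulant patients = 256/4374 = 0.05853
odds, control patients = 78/2656 = 0.02937
OR = 0.05853 / 0.02937 = 1.99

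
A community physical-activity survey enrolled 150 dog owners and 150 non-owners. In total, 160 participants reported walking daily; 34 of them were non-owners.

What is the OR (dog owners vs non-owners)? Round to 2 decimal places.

dog owners with the outcome: 160 − 34 = 126
dog owners without the outcome: 150 − 126 = 24
non-owners without the outcome: 150 − 34 = 116
odds, dog owners = 126/24 = 5.2500
odds, non-owners = 34/116 = 0.2931
OR = 5.2500 / 0.2931 = 17.91

17.91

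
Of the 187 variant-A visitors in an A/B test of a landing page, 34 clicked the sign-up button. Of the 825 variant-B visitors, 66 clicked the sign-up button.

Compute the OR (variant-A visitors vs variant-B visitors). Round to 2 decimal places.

OR = (34 × 759) / (153 × 66) = 25806/10098 ≈ 2.56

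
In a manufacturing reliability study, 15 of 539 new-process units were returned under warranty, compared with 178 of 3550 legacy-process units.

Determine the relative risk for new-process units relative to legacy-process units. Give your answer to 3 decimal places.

risk, new-process units = 15/539 = 0.02783
risk, legacy-process units = 178/3550 = 0.05014
RR = 0.02783 / 0.05014 = 0.555

0.555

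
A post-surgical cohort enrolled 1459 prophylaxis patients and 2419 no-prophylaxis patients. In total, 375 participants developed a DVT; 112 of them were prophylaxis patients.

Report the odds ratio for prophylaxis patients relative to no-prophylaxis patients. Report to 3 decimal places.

0.682

prophylaxis patients without the outcome: 1459 − 112 = 1347
no-prophylaxis patients with the outcome: 375 − 112 = 263
no-prophylaxis patients without the outcome: 2419 − 263 = 2156
OR = (112 × 2156) / (1347 × 263) = 241472/354261 ≈ 0.682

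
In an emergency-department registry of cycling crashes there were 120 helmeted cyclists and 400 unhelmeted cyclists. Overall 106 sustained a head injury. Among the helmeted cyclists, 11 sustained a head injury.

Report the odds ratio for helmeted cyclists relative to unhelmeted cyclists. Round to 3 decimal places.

helmeted cyclists without the outcome: 120 − 11 = 109
unhelmeted cyclists with the outcome: 106 − 11 = 95
unhelmeted cyclists without the outcome: 400 − 95 = 305
OR = (11 × 305) / (109 × 95) = 3355/10355 ≈ 0.324

0.324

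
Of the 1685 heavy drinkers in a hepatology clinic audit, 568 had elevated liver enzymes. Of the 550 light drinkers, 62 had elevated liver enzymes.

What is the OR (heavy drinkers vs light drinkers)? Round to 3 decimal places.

OR = (568 × 488) / (1117 × 62) = 277184/69254 ≈ 4.002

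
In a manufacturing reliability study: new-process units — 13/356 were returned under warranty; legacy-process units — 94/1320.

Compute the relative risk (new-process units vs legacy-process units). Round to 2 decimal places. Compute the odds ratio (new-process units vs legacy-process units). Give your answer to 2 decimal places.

risk, new-process units = 13/356 = 0.03652
risk, legacy-process units = 94/1320 = 0.07121
RR = 0.03652 / 0.07121 = 0.51
odds, new-process units = 13/343 = 0.03790
odds, legacy-process units = 94/1226 = 0.07667
OR = 0.03790 / 0.07667 = 0.49

RR = 0.51; OR = 0.49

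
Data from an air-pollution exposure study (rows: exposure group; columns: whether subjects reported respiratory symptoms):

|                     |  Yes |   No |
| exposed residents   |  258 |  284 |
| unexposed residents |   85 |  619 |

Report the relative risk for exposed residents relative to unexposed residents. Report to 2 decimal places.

3.94

risk, exposed residents = 258/542 = 0.4760
risk, unexposed residents = 85/704 = 0.1207
RR = 0.4760 / 0.1207 = 3.94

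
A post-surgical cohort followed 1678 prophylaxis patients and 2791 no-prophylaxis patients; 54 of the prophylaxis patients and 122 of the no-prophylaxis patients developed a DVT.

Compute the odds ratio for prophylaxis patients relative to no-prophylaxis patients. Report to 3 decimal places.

OR = (54 × 2669) / (1624 × 122) = 144126/198128 ≈ 0.727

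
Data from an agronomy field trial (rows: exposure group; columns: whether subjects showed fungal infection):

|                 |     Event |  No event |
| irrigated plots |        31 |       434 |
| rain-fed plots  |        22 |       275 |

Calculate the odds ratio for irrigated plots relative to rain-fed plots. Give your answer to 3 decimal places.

OR = (31 × 275) / (434 × 22) = 8525/9548 ≈ 0.893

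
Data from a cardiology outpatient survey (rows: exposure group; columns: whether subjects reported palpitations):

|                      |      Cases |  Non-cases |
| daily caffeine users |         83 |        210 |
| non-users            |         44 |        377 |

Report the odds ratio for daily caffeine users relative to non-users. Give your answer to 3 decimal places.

OR = (83 × 377) / (210 × 44) = 31291/9240 ≈ 3.386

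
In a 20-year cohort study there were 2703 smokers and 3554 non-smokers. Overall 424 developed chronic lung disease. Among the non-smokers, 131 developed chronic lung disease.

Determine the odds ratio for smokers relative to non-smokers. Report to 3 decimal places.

OR ≈ 3.177

smokers with the outcome: 424 − 131 = 293
smokers without the outcome: 2703 − 293 = 2410
non-smokers without the outcome: 3554 − 131 = 3423
OR = (293 × 3423) / (2410 × 131) = 1002939/315710 ≈ 3.177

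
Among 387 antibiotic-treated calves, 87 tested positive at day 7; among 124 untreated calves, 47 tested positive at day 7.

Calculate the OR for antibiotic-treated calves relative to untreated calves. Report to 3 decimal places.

odds, antibiotic-treated calves = 87/300 = 0.2900
odds, untreated calves = 47/77 = 0.6104
OR = 0.2900 / 0.6104 = 0.475

OR: 0.475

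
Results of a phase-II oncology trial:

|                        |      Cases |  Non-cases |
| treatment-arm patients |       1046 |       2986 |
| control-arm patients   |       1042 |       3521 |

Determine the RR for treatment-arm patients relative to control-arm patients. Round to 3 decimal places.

RR ≈ 1.136

risk, treatment-arm patients = 1046/4032 = 0.2594
risk, control-arm patients = 1042/4563 = 0.2284
RR = 0.2594 / 0.2284 = 1.136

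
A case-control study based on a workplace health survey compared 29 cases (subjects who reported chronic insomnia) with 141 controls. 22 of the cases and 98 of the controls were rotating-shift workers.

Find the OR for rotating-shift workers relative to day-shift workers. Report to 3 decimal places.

OR ≈ 1.379

odds, rotating-shift workers = 22/98 = 0.2245
odds, day-shift workers = 7/43 = 0.1628
OR = 0.2245 / 0.1628 = 1.379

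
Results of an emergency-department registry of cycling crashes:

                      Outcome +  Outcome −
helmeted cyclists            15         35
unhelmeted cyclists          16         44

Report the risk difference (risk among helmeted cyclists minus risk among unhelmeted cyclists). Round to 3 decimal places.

risk, helmeted cyclists = 15/50 = 0.3000
risk, unhelmeted cyclists = 16/60 = 0.2667
risk difference = 0.3000 − 0.2667 = 0.033

0.033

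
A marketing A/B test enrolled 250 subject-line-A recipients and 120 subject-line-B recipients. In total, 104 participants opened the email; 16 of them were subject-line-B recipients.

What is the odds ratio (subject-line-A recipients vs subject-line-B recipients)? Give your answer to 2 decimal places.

subject-line-A recipients with the outcome: 104 − 16 = 88
subject-line-A recipients without the outcome: 250 − 88 = 162
subject-line-B recipients without the outcome: 120 − 16 = 104
odds, subject-line-A recipients = 88/162 = 0.5432
odds, subject-line-B recipients = 16/104 = 0.1538
OR = 0.5432 / 0.1538 = 3.53

3.53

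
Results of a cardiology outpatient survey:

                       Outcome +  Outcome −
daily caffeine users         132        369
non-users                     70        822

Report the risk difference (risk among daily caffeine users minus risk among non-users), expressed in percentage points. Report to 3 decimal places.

RD ≈ 18.500

risk, daily caffeine users = 132/501 = 0.2635
risk, non-users = 70/892 = 0.0785
risk difference = 0.2635 − 0.0785 = 0.1850 → 18.500 percentage points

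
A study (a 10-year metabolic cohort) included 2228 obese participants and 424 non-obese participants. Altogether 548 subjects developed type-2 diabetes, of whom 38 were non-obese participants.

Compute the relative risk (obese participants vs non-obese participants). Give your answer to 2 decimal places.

2.55

obese participants with the outcome: 548 − 38 = 510
obese participants without the outcome: 2228 − 510 = 1718
non-obese participants without the outcome: 424 − 38 = 386
risk, obese participants = 510/2228 = 0.2289
risk, non-obese participants = 38/424 = 0.0896
RR = 0.2289 / 0.0896 = 2.55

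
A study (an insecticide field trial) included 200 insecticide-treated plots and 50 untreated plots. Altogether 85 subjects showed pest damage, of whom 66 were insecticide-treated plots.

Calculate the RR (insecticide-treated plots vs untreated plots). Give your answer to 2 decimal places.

RR ≈ 0.87

insecticide-treated plots without the outcome: 200 − 66 = 134
untreated plots with the outcome: 85 − 66 = 19
untreated plots without the outcome: 50 − 19 = 31
risk, insecticide-treated plots = 66/200 = 0.3300
risk, untreated plots = 19/50 = 0.3800
RR = 0.3300 / 0.3800 = 0.87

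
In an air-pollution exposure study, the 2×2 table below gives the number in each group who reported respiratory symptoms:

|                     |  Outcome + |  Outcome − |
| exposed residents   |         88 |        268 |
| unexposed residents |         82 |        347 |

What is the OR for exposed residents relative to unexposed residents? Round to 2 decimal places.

OR = (88 × 347) / (268 × 82) = 30536/21976 ≈ 1.39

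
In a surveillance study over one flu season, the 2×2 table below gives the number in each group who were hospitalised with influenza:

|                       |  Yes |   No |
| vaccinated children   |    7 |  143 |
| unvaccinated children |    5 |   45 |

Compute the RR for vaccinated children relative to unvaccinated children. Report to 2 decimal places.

risk, vaccinated children = 7/150 = 0.04667
risk, unvaccinated children = 5/50 = 0.10000
RR = 0.04667 / 0.10000 = 0.47

RR: 0.47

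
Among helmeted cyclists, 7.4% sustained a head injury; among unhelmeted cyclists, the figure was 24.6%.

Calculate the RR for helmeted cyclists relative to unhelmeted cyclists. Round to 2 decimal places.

RR = 0.0740 / 0.2460 = 0.30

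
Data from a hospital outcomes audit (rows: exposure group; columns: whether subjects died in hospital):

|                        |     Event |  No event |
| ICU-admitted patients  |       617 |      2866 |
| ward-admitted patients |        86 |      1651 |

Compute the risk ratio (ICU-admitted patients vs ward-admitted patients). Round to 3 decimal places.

risk, ICU-admitted patients = 617/3483 = 0.17715
risk, ward-admitted patients = 86/1737 = 0.04951
RR = 0.17715 / 0.04951 = 3.578

RR = 3.578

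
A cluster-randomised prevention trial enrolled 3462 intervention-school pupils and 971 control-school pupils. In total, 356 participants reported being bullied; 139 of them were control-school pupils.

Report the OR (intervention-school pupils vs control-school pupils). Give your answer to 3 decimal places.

intervention-school pupils with the outcome: 356 − 139 = 217
intervention-school pupils without the outcome: 3462 − 217 = 3245
control-school pupils without the outcome: 971 − 139 = 832
odds, intervention-school pupils = 217/3245 = 0.0669
odds, control-school pupils = 139/832 = 0.1671
OR = 0.0669 / 0.1671 = 0.400

OR ≈ 0.400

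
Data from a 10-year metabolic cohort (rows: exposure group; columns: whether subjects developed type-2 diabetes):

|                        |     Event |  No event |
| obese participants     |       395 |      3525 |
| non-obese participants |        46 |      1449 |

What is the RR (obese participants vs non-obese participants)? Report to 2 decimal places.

risk, obese participants = 395/3920 = 0.10077
risk, non-obese participants = 46/1495 = 0.03077
RR = 0.10077 / 0.03077 = 3.27

3.27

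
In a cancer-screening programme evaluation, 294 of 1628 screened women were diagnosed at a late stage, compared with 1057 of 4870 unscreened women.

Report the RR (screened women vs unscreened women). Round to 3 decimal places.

0.832

risk, screened women = 294/1628 = 0.1806
risk, unscreened women = 1057/4870 = 0.2170
RR = 0.1806 / 0.2170 = 0.832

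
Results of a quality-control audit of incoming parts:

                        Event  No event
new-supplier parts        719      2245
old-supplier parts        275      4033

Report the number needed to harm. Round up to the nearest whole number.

risk, new-supplier parts = 719/2964 = 0.242578
risk, old-supplier parts = 275/4308 = 0.063835
absolute risk difference = 0.178743
1 / 0.178743 = 5.595 → round up → 6

6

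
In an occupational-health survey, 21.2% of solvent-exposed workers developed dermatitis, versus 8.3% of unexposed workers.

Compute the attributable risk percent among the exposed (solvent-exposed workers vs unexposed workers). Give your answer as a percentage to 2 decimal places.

AR% = (0.2120 − 0.0830) / 0.2120 = 0.6085 → 60.85%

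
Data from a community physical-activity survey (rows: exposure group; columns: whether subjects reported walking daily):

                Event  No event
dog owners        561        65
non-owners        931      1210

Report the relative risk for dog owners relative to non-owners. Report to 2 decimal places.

2.06

risk, dog owners = 561/626 = 0.8962
risk, non-owners = 931/2141 = 0.4348
RR = 0.8962 / 0.4348 = 2.06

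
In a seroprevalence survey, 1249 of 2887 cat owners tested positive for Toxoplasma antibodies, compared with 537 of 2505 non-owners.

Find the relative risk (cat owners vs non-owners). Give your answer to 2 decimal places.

risk, cat owners = 1249/2887 = 0.4326
risk, non-owners = 537/2505 = 0.2144
RR = 0.4326 / 0.2144 = 2.02

RR: 2.02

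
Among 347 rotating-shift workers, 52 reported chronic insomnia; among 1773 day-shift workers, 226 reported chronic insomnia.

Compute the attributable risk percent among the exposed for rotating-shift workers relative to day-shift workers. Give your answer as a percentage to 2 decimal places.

AR% = 14.94%

risk, rotating-shift workers = 52/347 = 0.1499
risk, day-shift workers = 226/1773 = 0.1275
AR% = (0.1499 − 0.1275) / 0.1499 = 0.1494 → 14.94%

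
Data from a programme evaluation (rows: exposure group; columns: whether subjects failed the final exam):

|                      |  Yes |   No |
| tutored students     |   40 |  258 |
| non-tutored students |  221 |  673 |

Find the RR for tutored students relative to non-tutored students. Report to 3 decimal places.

RR ≈ 0.543

risk, tutored students = 40/298 = 0.1342
risk, non-tutored students = 221/894 = 0.2472
RR = 0.1342 / 0.2472 = 0.543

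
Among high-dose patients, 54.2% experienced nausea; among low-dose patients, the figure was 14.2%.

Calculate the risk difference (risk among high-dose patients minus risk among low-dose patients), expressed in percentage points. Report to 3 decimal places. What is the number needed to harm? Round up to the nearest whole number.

risk difference = 0.5420 − 0.1420 = 0.4000 → 40.000 percentage points
absolute risk difference = 0.400000
1 / 0.400000 = 2.500 → round up → 3

RD = 40.000; NNH = 3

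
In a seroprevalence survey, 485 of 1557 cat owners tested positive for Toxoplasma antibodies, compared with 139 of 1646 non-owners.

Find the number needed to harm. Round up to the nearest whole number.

risk, cat owners = 485/1557 = 0.311496
risk, non-owners = 139/1646 = 0.084447
absolute risk difference = 0.227049
1 / 0.227049 = 4.404 → round up → 5

5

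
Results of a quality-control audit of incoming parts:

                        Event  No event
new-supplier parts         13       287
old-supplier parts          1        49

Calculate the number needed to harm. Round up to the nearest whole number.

43

risk, new-supplier parts = 13/300 = 0.043333
risk, old-supplier parts = 1/50 = 0.020000
absolute risk difference = 0.023333
1 / 0.023333 = 42.858 → round up → 43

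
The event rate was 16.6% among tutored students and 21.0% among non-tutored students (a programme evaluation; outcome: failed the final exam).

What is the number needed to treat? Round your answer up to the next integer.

absolute risk difference = 0.044000
1 / 0.044000 = 22.727 → round up → 23

23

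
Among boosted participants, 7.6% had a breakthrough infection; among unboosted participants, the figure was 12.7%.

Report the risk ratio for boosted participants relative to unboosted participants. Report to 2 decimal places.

RR = 0.0760 / 0.1270 = 0.60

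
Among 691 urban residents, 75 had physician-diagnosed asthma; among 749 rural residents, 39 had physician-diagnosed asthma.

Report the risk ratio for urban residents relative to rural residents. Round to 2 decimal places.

2.08

risk, urban residents = 75/691 = 0.1085
risk, rural residents = 39/749 = 0.0521
RR = 0.1085 / 0.0521 = 2.08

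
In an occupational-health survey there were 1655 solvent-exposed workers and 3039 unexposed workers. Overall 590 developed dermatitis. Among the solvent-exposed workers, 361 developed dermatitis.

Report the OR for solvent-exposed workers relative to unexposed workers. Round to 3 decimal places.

solvent-exposed workers without the outcome: 1655 − 361 = 1294
unexposed workers with the outcome: 590 − 361 = 229
unexposed workers without the outcome: 3039 − 229 = 2810
OR = (361 × 2810) / (1294 × 229) = 1014410/296326 ≈ 3.423

3.423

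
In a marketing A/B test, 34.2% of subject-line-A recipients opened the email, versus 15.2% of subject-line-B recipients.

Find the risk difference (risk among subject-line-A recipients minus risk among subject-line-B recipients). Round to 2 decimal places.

risk difference = 0.3420 − 0.1520 = 0.19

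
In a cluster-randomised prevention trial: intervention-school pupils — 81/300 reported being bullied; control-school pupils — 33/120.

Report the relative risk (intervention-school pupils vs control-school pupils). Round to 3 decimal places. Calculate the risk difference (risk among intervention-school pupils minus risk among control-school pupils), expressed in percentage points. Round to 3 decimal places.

risk, intervention-school pupils = 81/300 = 0.2700
risk, control-school pupils = 33/120 = 0.2750
RR = 0.2700 / 0.2750 = 0.982
risk difference = 0.2700 − 0.2750 = -0.0050 → -0.500 percentage points

RR = 0.982; RD = -0.500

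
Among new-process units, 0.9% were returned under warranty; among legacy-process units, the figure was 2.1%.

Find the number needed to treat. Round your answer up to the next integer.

84

absolute risk difference = 0.012000
1 / 0.012000 = 83.333 → round up → 84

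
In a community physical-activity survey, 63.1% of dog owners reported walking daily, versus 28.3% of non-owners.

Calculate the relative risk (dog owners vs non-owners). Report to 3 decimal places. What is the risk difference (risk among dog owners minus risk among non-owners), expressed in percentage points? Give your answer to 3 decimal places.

RR = 2.230; RD = 34.800

RR = 0.6310 / 0.2830 = 2.230
risk difference = 0.6310 − 0.2830 = 0.3480 → 34.800 percentage points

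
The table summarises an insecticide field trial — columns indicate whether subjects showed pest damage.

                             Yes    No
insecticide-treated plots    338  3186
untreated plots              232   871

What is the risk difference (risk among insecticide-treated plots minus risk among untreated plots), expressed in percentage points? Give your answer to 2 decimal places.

risk, insecticide-treated plots = 338/3524 = 0.0959
risk, untreated plots = 232/1103 = 0.2103
risk difference = 0.0959 − 0.2103 = -0.1144 → -11.44 percentage points

-11.44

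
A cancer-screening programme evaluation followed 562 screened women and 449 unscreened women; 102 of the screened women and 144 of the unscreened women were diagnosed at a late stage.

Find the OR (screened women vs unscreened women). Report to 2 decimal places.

odds, screened women = 102/460 = 0.2217
odds, unscreened women = 144/305 = 0.4721
OR = 0.2217 / 0.4721 = 0.47

0.47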